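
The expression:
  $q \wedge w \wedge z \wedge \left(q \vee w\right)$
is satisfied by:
  {z: True, w: True, q: True}


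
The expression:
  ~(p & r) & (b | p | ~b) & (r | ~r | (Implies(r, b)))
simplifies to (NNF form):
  ~p | ~r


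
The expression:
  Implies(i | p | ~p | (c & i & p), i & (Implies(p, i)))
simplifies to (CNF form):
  i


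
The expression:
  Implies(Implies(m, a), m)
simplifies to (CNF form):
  m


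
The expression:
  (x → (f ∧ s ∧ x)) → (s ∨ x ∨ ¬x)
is always true.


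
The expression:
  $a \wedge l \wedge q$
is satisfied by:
  {a: True, q: True, l: True}


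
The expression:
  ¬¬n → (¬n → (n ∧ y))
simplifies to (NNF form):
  True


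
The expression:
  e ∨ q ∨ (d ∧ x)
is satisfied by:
  {d: True, q: True, e: True, x: True}
  {d: True, q: True, e: True, x: False}
  {q: True, e: True, x: True, d: False}
  {q: True, e: True, x: False, d: False}
  {d: True, q: True, x: True, e: False}
  {d: True, q: True, x: False, e: False}
  {q: True, x: True, e: False, d: False}
  {q: True, x: False, e: False, d: False}
  {d: True, e: True, x: True, q: False}
  {d: True, e: True, x: False, q: False}
  {e: True, x: True, q: False, d: False}
  {e: True, q: False, x: False, d: False}
  {d: True, x: True, q: False, e: False}


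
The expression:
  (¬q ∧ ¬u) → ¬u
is always true.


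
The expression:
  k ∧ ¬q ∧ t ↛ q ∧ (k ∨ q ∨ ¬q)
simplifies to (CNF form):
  k ∧ t ∧ ¬q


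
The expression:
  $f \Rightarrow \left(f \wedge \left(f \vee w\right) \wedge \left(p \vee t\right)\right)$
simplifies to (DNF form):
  $p \vee t \vee \neg f$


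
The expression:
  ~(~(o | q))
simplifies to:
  o | q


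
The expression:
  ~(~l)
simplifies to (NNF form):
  l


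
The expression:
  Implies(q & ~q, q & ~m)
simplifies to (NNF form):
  True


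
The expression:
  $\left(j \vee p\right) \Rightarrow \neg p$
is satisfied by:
  {p: False}


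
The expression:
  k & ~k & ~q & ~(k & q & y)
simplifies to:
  False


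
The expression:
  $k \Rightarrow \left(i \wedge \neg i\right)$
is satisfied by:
  {k: False}


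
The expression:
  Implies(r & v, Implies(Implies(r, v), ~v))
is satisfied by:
  {v: False, r: False}
  {r: True, v: False}
  {v: True, r: False}


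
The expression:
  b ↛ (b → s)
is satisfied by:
  {b: True, s: False}


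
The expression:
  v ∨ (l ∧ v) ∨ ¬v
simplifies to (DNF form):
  True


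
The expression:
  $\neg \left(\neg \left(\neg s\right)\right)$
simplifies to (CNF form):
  $\neg s$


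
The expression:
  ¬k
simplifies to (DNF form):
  ¬k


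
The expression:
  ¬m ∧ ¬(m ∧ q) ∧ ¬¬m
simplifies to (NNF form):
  False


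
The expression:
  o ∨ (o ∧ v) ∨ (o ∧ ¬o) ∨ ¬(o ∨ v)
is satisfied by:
  {o: True, v: False}
  {v: False, o: False}
  {v: True, o: True}


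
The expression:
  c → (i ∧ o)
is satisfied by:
  {i: True, o: True, c: False}
  {i: True, o: False, c: False}
  {o: True, i: False, c: False}
  {i: False, o: False, c: False}
  {i: True, c: True, o: True}


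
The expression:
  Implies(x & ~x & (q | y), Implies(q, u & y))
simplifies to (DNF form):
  True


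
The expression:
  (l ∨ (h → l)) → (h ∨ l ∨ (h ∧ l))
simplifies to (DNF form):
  h ∨ l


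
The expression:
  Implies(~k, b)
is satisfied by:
  {b: True, k: True}
  {b: True, k: False}
  {k: True, b: False}


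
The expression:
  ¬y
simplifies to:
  ¬y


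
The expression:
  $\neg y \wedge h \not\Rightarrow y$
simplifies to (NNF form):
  $h \wedge \neg y$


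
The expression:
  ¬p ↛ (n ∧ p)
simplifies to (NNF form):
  ¬p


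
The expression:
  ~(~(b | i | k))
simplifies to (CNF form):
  b | i | k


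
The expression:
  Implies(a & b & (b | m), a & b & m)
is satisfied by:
  {m: True, a: False, b: False}
  {m: False, a: False, b: False}
  {b: True, m: True, a: False}
  {b: True, m: False, a: False}
  {a: True, m: True, b: False}
  {a: True, m: False, b: False}
  {a: True, b: True, m: True}


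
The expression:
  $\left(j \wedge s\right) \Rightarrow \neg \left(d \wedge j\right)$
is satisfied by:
  {s: False, d: False, j: False}
  {j: True, s: False, d: False}
  {d: True, s: False, j: False}
  {j: True, d: True, s: False}
  {s: True, j: False, d: False}
  {j: True, s: True, d: False}
  {d: True, s: True, j: False}


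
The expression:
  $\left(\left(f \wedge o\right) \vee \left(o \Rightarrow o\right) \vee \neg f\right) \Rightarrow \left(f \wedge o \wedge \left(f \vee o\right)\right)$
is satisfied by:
  {f: True, o: True}


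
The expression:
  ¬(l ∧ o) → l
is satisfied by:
  {l: True}


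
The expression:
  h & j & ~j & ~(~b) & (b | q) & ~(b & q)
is never true.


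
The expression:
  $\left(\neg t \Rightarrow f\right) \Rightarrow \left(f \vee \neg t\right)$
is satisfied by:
  {f: True, t: False}
  {t: False, f: False}
  {t: True, f: True}


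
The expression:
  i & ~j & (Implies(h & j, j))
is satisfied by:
  {i: True, j: False}


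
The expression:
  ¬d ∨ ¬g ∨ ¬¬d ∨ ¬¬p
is always true.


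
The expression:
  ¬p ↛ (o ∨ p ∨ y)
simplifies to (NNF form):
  ¬o ∧ ¬p ∧ ¬y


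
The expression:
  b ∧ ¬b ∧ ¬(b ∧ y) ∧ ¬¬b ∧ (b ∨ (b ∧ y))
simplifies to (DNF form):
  False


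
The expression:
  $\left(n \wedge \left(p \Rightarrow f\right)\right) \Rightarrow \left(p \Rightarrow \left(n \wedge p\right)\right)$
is always true.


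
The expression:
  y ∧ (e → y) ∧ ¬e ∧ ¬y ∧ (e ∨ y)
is never true.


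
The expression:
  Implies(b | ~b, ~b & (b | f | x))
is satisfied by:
  {x: True, f: True, b: False}
  {x: True, f: False, b: False}
  {f: True, x: False, b: False}


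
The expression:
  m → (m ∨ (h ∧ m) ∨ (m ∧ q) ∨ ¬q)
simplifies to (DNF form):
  True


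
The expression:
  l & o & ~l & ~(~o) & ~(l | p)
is never true.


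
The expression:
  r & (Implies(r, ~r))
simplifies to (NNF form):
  False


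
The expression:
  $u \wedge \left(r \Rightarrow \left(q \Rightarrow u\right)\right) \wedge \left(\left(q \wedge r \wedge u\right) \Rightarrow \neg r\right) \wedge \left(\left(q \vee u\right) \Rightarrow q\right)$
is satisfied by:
  {u: True, q: True, r: False}


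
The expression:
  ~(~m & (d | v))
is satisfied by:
  {m: True, d: False, v: False}
  {m: True, v: True, d: False}
  {m: True, d: True, v: False}
  {m: True, v: True, d: True}
  {v: False, d: False, m: False}


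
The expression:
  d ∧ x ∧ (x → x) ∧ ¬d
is never true.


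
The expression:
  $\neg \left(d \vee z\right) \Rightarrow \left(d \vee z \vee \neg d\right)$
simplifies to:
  $\text{True}$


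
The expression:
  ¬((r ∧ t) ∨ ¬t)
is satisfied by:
  {t: True, r: False}


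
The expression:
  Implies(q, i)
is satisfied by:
  {i: True, q: False}
  {q: False, i: False}
  {q: True, i: True}


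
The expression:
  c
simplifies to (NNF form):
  c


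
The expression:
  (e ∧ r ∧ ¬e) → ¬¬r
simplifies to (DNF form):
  True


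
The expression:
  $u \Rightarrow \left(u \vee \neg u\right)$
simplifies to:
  $\text{True}$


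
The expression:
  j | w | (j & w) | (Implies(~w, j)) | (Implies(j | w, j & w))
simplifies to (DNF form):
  True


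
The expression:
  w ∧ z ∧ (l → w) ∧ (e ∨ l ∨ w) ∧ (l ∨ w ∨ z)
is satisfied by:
  {z: True, w: True}


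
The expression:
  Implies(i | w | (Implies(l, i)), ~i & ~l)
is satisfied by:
  {l: False, i: False, w: False}
  {w: True, l: False, i: False}
  {l: True, w: False, i: False}


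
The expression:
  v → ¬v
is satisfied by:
  {v: False}


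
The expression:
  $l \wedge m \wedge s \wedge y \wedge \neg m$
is never true.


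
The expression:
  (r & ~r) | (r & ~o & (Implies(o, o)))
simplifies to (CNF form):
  r & ~o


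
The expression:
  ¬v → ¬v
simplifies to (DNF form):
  True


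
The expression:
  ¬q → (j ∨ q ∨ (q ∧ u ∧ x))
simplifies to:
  j ∨ q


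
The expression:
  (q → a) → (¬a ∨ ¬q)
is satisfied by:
  {q: False, a: False}
  {a: True, q: False}
  {q: True, a: False}


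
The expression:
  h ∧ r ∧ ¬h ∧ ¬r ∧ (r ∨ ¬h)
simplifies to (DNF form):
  False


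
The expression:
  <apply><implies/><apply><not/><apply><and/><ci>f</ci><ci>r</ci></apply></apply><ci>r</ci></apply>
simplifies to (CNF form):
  <ci>r</ci>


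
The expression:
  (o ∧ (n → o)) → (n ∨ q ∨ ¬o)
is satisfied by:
  {n: True, q: True, o: False}
  {n: True, o: False, q: False}
  {q: True, o: False, n: False}
  {q: False, o: False, n: False}
  {n: True, q: True, o: True}
  {n: True, o: True, q: False}
  {q: True, o: True, n: False}


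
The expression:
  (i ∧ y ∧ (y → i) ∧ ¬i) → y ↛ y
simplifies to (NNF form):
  True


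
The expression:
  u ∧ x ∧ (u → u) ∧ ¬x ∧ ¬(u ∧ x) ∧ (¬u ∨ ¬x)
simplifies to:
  False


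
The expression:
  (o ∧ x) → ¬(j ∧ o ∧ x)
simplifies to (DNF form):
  ¬j ∨ ¬o ∨ ¬x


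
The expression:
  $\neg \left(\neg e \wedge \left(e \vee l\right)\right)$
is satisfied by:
  {e: True, l: False}
  {l: False, e: False}
  {l: True, e: True}


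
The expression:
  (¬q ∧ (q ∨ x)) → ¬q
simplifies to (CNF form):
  True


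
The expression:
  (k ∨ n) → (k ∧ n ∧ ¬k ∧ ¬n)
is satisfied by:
  {n: False, k: False}


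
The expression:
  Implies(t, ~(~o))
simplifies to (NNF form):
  o | ~t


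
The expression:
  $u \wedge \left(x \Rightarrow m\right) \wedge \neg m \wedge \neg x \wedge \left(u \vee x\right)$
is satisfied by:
  {u: True, x: False, m: False}


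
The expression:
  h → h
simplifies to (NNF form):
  True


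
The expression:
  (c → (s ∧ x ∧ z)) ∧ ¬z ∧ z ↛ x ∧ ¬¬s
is never true.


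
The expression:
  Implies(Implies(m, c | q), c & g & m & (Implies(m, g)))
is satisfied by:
  {m: True, g: True, q: False, c: False}
  {m: True, g: False, q: False, c: False}
  {m: True, c: True, g: True, q: False}
  {m: True, q: True, c: True, g: True}


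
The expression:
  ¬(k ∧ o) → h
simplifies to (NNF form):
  h ∨ (k ∧ o)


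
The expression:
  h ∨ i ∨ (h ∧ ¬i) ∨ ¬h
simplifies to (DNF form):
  True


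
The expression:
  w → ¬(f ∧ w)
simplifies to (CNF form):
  ¬f ∨ ¬w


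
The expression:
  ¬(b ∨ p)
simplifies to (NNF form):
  ¬b ∧ ¬p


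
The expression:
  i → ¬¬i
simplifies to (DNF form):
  True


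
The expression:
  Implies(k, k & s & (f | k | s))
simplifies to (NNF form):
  s | ~k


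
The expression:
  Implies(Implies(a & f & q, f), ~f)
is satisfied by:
  {f: False}


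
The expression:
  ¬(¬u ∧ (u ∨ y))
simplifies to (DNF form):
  u ∨ ¬y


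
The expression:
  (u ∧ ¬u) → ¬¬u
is always true.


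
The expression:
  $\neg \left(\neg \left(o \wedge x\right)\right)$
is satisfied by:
  {x: True, o: True}


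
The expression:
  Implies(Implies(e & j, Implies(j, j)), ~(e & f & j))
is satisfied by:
  {e: False, j: False, f: False}
  {f: True, e: False, j: False}
  {j: True, e: False, f: False}
  {f: True, j: True, e: False}
  {e: True, f: False, j: False}
  {f: True, e: True, j: False}
  {j: True, e: True, f: False}


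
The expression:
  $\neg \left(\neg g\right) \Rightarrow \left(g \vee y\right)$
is always true.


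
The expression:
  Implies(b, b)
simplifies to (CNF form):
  True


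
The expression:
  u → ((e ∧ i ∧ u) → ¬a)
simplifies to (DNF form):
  ¬a ∨ ¬e ∨ ¬i ∨ ¬u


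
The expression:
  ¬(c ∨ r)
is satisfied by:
  {r: False, c: False}


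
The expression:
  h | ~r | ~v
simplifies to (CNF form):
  h | ~r | ~v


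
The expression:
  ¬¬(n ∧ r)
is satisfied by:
  {r: True, n: True}


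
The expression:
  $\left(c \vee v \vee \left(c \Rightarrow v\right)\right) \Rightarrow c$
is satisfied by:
  {c: True}


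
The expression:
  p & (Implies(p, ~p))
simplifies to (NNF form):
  False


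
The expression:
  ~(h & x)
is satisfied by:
  {h: False, x: False}
  {x: True, h: False}
  {h: True, x: False}


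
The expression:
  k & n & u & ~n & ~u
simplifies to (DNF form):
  False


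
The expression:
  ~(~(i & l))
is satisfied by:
  {i: True, l: True}


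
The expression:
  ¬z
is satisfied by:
  {z: False}


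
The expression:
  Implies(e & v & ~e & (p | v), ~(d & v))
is always true.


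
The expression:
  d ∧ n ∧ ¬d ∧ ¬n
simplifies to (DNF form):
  False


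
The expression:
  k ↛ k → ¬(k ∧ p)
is always true.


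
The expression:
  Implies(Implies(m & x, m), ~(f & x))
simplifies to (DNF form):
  ~f | ~x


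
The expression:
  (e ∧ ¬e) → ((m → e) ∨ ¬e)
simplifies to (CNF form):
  True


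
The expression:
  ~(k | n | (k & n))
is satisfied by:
  {n: False, k: False}


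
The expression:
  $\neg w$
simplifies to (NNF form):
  $\neg w$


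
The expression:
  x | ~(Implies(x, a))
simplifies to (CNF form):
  x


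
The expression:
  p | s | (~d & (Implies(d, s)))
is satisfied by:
  {s: True, p: True, d: False}
  {s: True, p: False, d: False}
  {p: True, s: False, d: False}
  {s: False, p: False, d: False}
  {s: True, d: True, p: True}
  {s: True, d: True, p: False}
  {d: True, p: True, s: False}


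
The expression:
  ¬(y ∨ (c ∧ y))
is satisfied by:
  {y: False}


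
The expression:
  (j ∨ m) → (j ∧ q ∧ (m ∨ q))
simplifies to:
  (j ∧ q) ∨ (¬j ∧ ¬m)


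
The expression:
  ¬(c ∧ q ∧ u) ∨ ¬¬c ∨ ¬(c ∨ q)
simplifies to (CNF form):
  True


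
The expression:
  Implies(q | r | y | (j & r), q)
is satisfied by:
  {q: True, y: False, r: False}
  {r: True, q: True, y: False}
  {q: True, y: True, r: False}
  {r: True, q: True, y: True}
  {r: False, y: False, q: False}


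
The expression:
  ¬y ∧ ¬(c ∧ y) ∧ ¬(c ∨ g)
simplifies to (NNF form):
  ¬c ∧ ¬g ∧ ¬y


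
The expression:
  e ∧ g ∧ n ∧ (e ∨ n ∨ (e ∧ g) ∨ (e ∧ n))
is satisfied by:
  {g: True, e: True, n: True}


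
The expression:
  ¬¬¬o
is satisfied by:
  {o: False}


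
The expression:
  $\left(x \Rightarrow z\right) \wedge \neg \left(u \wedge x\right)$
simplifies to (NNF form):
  $\left(z \wedge \neg u\right) \vee \neg x$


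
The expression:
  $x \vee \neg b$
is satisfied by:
  {x: True, b: False}
  {b: False, x: False}
  {b: True, x: True}


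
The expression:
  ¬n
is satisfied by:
  {n: False}


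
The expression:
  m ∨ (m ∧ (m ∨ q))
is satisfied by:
  {m: True}


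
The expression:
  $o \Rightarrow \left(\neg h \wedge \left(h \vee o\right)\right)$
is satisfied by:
  {h: False, o: False}
  {o: True, h: False}
  {h: True, o: False}


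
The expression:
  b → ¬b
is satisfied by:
  {b: False}


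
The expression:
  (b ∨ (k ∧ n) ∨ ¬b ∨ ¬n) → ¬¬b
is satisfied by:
  {b: True}


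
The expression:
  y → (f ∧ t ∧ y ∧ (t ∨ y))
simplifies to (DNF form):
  (f ∧ t) ∨ ¬y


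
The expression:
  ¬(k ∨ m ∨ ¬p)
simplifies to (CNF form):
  p ∧ ¬k ∧ ¬m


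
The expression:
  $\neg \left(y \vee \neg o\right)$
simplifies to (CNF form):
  $o \wedge \neg y$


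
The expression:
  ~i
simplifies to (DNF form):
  ~i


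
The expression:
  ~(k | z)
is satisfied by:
  {z: False, k: False}


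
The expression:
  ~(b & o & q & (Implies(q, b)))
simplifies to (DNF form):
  ~b | ~o | ~q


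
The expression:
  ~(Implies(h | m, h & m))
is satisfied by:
  {m: True, h: False}
  {h: True, m: False}


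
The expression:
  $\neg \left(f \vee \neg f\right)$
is never true.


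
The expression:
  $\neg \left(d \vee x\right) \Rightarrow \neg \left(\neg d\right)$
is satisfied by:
  {x: True, d: True}
  {x: True, d: False}
  {d: True, x: False}


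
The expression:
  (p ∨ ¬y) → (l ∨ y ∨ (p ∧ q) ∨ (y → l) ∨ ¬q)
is always true.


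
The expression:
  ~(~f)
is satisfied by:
  {f: True}


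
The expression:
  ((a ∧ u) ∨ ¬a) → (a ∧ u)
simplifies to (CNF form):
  a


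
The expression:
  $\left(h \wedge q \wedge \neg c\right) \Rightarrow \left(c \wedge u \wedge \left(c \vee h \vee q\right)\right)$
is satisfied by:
  {c: True, h: False, q: False}
  {h: False, q: False, c: False}
  {c: True, q: True, h: False}
  {q: True, h: False, c: False}
  {c: True, h: True, q: False}
  {h: True, c: False, q: False}
  {c: True, q: True, h: True}


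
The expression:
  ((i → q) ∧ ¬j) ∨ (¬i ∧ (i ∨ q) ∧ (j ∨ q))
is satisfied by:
  {q: True, i: False, j: False}
  {q: False, i: False, j: False}
  {j: True, q: True, i: False}
  {i: True, q: True, j: False}


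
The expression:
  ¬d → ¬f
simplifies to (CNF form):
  d ∨ ¬f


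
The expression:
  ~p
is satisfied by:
  {p: False}


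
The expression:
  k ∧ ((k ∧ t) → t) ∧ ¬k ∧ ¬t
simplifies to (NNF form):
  False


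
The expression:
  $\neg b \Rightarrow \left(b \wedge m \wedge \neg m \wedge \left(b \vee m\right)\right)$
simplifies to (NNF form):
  $b$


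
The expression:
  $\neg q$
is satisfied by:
  {q: False}


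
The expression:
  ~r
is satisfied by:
  {r: False}


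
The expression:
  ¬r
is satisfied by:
  {r: False}


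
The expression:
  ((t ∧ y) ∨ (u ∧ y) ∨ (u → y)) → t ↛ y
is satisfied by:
  {t: True, u: True, y: False}
  {t: True, y: False, u: False}
  {u: True, y: False, t: False}


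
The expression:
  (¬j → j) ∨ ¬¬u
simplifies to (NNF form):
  j ∨ u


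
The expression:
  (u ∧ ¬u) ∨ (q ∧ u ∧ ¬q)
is never true.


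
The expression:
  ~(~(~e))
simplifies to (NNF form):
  ~e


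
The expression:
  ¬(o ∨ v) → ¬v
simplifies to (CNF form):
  True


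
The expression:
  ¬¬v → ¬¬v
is always true.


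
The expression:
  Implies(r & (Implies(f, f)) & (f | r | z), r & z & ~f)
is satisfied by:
  {z: True, f: False, r: False}
  {f: False, r: False, z: False}
  {z: True, f: True, r: False}
  {f: True, z: False, r: False}
  {r: True, z: True, f: False}


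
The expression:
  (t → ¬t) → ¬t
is always true.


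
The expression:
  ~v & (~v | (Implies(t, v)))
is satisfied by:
  {v: False}


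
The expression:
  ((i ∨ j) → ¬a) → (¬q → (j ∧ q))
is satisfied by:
  {a: True, q: True, j: True, i: True}
  {a: True, q: True, j: True, i: False}
  {a: True, q: True, i: True, j: False}
  {a: True, q: True, i: False, j: False}
  {q: True, j: True, i: True, a: False}
  {q: True, j: True, i: False, a: False}
  {q: True, j: False, i: True, a: False}
  {q: True, j: False, i: False, a: False}
  {a: True, j: True, i: True, q: False}
  {a: True, j: True, i: False, q: False}
  {a: True, i: True, j: False, q: False}


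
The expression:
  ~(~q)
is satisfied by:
  {q: True}


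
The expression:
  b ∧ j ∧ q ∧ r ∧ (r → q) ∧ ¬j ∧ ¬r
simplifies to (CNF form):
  False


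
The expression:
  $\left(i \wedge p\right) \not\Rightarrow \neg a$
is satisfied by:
  {a: True, i: True, p: True}


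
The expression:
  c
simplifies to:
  c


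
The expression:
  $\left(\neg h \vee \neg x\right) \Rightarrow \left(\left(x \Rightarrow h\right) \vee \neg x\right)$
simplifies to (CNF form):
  $h \vee \neg x$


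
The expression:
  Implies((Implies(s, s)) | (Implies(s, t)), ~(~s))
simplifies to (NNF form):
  s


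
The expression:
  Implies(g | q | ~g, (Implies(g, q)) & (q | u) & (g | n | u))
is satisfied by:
  {q: True, n: True, u: True, g: False}
  {q: True, n: True, u: False, g: False}
  {q: True, u: True, n: False, g: False}
  {q: True, g: True, n: True, u: True}
  {q: True, g: True, n: True, u: False}
  {q: True, g: True, n: False, u: True}
  {q: True, g: True, n: False, u: False}
  {n: True, u: True, q: False, g: False}
  {u: True, q: False, n: False, g: False}


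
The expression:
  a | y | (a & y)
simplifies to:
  a | y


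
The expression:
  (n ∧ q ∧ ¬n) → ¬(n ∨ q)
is always true.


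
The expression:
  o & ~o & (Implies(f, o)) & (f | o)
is never true.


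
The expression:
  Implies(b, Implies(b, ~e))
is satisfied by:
  {e: False, b: False}
  {b: True, e: False}
  {e: True, b: False}


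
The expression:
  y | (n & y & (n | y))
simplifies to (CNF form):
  y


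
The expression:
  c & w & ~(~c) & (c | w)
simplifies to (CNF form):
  c & w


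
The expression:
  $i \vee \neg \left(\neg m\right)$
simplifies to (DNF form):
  $i \vee m$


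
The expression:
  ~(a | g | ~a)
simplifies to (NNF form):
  False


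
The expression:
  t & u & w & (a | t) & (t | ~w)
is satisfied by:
  {t: True, u: True, w: True}


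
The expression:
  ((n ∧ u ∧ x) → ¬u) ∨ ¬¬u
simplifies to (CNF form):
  True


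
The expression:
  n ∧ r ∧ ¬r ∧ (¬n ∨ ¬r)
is never true.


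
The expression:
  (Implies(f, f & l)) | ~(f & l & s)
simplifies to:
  True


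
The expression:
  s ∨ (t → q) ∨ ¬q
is always true.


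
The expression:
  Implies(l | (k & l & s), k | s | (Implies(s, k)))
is always true.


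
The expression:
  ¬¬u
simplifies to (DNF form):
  u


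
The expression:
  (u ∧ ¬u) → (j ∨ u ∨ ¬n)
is always true.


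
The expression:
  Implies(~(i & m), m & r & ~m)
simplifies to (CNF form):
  i & m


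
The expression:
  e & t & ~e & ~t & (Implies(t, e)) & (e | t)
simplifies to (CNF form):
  False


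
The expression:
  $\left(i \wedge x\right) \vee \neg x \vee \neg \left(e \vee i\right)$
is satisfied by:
  {i: True, e: False, x: False}
  {e: False, x: False, i: False}
  {i: True, x: True, e: False}
  {x: True, e: False, i: False}
  {i: True, e: True, x: False}
  {e: True, i: False, x: False}
  {i: True, x: True, e: True}


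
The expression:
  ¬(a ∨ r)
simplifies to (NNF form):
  ¬a ∧ ¬r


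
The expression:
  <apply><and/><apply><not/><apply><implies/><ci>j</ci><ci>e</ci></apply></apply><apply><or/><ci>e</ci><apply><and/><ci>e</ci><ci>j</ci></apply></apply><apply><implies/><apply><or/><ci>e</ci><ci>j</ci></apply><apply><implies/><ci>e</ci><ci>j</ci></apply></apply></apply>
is never true.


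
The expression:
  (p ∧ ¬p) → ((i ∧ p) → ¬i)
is always true.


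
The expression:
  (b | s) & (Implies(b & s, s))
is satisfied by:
  {b: True, s: True}
  {b: True, s: False}
  {s: True, b: False}


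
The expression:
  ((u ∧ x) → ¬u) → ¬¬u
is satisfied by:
  {u: True}


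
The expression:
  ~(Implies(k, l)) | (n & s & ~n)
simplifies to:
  k & ~l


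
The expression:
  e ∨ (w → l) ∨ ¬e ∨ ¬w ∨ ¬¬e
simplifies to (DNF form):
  True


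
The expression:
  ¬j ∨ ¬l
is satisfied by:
  {l: False, j: False}
  {j: True, l: False}
  {l: True, j: False}


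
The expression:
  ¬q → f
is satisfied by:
  {q: True, f: True}
  {q: True, f: False}
  {f: True, q: False}


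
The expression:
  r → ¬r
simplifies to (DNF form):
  ¬r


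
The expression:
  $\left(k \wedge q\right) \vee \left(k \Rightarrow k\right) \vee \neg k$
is always true.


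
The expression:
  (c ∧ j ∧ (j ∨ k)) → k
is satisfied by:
  {k: True, c: False, j: False}
  {c: False, j: False, k: False}
  {j: True, k: True, c: False}
  {j: True, c: False, k: False}
  {k: True, c: True, j: False}
  {c: True, k: False, j: False}
  {j: True, c: True, k: True}


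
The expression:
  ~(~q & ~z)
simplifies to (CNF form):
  q | z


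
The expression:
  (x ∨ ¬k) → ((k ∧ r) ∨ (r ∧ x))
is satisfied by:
  {r: True, k: True, x: False}
  {k: True, x: False, r: False}
  {x: True, r: True, k: True}
  {x: True, r: True, k: False}


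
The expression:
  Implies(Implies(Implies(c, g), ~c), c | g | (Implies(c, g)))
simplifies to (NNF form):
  True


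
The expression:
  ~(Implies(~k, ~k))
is never true.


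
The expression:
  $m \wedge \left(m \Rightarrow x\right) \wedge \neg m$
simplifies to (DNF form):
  $\text{False}$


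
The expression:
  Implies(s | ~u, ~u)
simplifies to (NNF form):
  ~s | ~u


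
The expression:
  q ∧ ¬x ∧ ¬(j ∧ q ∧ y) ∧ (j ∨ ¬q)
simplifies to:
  j ∧ q ∧ ¬x ∧ ¬y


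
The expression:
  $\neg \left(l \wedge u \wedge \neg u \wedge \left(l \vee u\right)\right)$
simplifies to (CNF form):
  $\text{True}$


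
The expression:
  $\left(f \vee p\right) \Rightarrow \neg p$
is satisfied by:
  {p: False}


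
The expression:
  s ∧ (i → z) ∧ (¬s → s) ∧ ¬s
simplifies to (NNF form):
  False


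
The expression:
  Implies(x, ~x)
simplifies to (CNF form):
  ~x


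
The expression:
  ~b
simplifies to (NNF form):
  ~b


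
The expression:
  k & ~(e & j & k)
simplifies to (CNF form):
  k & (~e | ~j)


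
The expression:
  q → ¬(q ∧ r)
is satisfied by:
  {q: False, r: False}
  {r: True, q: False}
  {q: True, r: False}


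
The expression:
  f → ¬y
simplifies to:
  ¬f ∨ ¬y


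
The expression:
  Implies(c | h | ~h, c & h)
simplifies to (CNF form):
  c & h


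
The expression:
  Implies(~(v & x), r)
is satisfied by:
  {r: True, x: True, v: True}
  {r: True, x: True, v: False}
  {r: True, v: True, x: False}
  {r: True, v: False, x: False}
  {x: True, v: True, r: False}


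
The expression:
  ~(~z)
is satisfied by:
  {z: True}


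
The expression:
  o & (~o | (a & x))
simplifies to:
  a & o & x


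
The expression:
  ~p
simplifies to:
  ~p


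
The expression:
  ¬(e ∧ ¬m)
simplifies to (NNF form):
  m ∨ ¬e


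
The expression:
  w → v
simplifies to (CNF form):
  v ∨ ¬w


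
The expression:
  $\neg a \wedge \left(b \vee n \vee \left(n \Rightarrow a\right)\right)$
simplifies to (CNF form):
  $\neg a$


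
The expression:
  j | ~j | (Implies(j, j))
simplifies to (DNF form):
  True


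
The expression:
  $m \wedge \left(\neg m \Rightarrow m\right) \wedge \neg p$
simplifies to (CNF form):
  $m \wedge \neg p$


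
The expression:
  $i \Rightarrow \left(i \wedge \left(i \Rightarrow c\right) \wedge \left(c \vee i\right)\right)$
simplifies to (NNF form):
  $c \vee \neg i$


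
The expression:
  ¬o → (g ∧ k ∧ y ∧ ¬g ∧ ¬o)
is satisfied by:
  {o: True}


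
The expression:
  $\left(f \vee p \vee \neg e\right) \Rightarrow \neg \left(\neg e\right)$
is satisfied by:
  {e: True}


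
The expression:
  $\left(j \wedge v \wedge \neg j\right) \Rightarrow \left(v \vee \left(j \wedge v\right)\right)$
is always true.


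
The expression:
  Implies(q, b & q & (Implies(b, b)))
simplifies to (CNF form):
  b | ~q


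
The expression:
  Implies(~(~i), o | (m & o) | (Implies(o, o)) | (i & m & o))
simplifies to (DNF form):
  True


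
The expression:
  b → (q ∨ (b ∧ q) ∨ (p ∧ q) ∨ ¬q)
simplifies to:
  True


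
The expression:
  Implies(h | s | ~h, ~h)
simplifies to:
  ~h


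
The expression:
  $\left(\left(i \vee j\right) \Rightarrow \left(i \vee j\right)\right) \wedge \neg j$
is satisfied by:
  {j: False}


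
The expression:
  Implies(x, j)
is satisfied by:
  {j: True, x: False}
  {x: False, j: False}
  {x: True, j: True}


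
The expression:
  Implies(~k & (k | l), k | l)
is always true.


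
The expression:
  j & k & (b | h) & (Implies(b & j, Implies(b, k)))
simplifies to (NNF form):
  j & k & (b | h)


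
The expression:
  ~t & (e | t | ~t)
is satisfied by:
  {t: False}


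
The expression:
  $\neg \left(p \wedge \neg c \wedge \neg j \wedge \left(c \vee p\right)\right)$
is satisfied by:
  {j: True, c: True, p: False}
  {j: True, p: False, c: False}
  {c: True, p: False, j: False}
  {c: False, p: False, j: False}
  {j: True, c: True, p: True}
  {j: True, p: True, c: False}
  {c: True, p: True, j: False}


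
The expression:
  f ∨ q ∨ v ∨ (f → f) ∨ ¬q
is always true.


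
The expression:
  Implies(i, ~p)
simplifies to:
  ~i | ~p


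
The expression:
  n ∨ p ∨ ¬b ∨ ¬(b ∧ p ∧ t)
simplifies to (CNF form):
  True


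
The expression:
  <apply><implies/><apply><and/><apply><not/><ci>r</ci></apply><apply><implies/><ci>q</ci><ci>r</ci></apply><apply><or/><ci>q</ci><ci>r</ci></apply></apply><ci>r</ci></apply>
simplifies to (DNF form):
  <true/>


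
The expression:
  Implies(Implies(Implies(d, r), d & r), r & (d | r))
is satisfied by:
  {r: True, d: False}
  {d: False, r: False}
  {d: True, r: True}


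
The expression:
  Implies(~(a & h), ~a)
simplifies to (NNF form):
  h | ~a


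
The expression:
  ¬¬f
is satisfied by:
  {f: True}


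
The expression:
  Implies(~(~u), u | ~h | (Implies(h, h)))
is always true.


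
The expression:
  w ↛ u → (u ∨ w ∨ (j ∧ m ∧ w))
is always true.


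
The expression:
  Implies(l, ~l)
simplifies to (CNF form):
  ~l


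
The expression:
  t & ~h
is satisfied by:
  {t: True, h: False}


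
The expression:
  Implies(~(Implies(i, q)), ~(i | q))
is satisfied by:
  {q: True, i: False}
  {i: False, q: False}
  {i: True, q: True}


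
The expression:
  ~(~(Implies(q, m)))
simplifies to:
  m | ~q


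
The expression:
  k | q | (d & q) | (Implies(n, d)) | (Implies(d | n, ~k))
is always true.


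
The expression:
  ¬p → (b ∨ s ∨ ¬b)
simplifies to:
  True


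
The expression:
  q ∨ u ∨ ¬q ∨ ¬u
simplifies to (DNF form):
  True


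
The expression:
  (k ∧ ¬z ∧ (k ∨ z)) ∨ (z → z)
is always true.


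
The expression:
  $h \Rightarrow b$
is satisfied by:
  {b: True, h: False}
  {h: False, b: False}
  {h: True, b: True}


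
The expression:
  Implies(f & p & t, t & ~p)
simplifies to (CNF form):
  ~f | ~p | ~t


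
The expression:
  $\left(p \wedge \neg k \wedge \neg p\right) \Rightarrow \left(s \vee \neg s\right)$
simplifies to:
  $\text{True}$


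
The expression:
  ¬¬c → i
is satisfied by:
  {i: True, c: False}
  {c: False, i: False}
  {c: True, i: True}


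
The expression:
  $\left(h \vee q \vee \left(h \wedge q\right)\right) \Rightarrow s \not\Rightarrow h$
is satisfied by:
  {s: True, h: False, q: False}
  {h: False, q: False, s: False}
  {q: True, s: True, h: False}


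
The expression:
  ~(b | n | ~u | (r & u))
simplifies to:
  u & ~b & ~n & ~r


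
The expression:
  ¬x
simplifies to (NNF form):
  ¬x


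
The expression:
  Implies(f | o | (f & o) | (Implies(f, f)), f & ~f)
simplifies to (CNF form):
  False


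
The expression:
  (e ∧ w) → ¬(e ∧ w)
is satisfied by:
  {w: False, e: False}
  {e: True, w: False}
  {w: True, e: False}


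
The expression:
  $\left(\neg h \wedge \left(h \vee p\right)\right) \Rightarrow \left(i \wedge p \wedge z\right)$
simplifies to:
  $h \vee \left(i \wedge z\right) \vee \neg p$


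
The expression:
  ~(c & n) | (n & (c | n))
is always true.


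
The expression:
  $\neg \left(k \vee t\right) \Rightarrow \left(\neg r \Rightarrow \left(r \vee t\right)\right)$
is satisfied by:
  {r: True, k: True, t: True}
  {r: True, k: True, t: False}
  {r: True, t: True, k: False}
  {r: True, t: False, k: False}
  {k: True, t: True, r: False}
  {k: True, t: False, r: False}
  {t: True, k: False, r: False}


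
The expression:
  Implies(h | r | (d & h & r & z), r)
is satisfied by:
  {r: True, h: False}
  {h: False, r: False}
  {h: True, r: True}


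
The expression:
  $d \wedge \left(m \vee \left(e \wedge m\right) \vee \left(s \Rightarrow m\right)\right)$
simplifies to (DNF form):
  $\left(d \wedge m\right) \vee \left(d \wedge \neg s\right)$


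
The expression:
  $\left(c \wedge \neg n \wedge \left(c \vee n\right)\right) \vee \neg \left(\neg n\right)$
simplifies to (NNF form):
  $c \vee n$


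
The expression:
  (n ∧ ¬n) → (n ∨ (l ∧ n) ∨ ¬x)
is always true.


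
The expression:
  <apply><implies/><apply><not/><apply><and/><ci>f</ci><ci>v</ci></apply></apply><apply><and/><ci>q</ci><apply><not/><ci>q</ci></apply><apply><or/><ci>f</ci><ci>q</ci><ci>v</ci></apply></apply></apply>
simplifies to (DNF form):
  <apply><and/><ci>f</ci><ci>v</ci></apply>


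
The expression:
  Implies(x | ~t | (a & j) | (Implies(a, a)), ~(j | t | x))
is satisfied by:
  {x: False, t: False, j: False}


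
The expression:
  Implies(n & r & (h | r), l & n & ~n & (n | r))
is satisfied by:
  {n: False, r: False}
  {r: True, n: False}
  {n: True, r: False}


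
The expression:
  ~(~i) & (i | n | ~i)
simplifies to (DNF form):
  i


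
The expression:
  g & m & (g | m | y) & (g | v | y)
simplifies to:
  g & m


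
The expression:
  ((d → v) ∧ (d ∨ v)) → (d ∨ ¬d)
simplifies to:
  True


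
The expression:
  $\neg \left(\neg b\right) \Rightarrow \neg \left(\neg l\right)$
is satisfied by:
  {l: True, b: False}
  {b: False, l: False}
  {b: True, l: True}


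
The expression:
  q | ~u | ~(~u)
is always true.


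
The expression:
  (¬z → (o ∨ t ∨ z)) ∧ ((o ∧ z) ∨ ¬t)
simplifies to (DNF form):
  (o ∧ z) ∨ (o ∧ ¬t) ∨ (z ∧ ¬t)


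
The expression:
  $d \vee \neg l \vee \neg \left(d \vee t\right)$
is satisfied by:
  {d: True, l: False, t: False}
  {l: False, t: False, d: False}
  {d: True, t: True, l: False}
  {t: True, l: False, d: False}
  {d: True, l: True, t: False}
  {l: True, d: False, t: False}
  {d: True, t: True, l: True}


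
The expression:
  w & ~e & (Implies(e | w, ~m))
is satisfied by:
  {w: True, e: False, m: False}


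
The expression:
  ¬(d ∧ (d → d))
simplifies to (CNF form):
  ¬d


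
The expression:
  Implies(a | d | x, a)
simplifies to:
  a | (~d & ~x)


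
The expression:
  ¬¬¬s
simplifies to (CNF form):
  ¬s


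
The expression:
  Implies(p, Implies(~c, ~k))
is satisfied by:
  {c: True, p: False, k: False}
  {p: False, k: False, c: False}
  {c: True, k: True, p: False}
  {k: True, p: False, c: False}
  {c: True, p: True, k: False}
  {p: True, c: False, k: False}
  {c: True, k: True, p: True}


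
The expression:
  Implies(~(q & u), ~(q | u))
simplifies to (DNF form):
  (q & u) | (~q & ~u)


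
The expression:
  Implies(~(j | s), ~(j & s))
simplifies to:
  True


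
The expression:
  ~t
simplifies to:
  ~t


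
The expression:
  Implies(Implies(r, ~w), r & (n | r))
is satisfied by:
  {r: True}


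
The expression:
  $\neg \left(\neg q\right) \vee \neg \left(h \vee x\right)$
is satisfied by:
  {q: True, h: False, x: False}
  {x: True, q: True, h: False}
  {q: True, h: True, x: False}
  {x: True, q: True, h: True}
  {x: False, h: False, q: False}


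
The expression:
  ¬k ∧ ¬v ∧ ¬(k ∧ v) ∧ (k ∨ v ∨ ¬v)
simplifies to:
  ¬k ∧ ¬v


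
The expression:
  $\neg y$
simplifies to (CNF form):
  $\neg y$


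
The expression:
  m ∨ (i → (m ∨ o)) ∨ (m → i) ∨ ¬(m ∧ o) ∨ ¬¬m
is always true.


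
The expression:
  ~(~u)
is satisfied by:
  {u: True}


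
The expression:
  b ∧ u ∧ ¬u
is never true.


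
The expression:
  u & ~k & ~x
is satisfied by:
  {u: True, x: False, k: False}


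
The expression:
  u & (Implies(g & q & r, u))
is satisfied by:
  {u: True}


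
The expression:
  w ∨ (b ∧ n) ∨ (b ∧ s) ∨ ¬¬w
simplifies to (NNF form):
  w ∨ (b ∧ n) ∨ (b ∧ s)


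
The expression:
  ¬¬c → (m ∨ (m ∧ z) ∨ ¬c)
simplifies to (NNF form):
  m ∨ ¬c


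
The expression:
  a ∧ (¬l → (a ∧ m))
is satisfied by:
  {a: True, m: True, l: True}
  {a: True, m: True, l: False}
  {a: True, l: True, m: False}


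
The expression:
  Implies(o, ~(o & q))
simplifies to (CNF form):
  ~o | ~q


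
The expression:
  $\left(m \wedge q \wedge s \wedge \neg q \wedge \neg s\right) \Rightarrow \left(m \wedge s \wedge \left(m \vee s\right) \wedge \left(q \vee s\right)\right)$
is always true.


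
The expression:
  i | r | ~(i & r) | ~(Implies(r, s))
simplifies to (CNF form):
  True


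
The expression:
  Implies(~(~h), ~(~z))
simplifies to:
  z | ~h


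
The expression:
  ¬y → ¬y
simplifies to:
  True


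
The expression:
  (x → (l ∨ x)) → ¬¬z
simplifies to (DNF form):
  z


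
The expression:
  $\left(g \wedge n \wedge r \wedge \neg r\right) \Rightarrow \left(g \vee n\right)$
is always true.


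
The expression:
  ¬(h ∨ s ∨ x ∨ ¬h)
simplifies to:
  False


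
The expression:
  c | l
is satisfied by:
  {c: True, l: True}
  {c: True, l: False}
  {l: True, c: False}


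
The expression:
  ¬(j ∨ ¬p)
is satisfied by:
  {p: True, j: False}


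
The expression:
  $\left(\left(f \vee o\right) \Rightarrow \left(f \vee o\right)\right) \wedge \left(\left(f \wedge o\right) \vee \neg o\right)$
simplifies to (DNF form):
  $f \vee \neg o$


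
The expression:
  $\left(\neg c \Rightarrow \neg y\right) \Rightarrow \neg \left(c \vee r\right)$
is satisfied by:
  {y: True, c: False, r: False}
  {y: False, c: False, r: False}
  {r: True, y: True, c: False}


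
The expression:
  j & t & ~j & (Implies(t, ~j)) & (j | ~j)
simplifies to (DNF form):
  False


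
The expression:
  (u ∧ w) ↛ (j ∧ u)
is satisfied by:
  {u: True, w: True, j: False}


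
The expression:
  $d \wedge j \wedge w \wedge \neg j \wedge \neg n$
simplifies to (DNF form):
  $\text{False}$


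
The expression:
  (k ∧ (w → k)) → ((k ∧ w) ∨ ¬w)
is always true.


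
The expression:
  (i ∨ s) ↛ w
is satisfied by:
  {i: True, s: True, w: False}
  {i: True, w: False, s: False}
  {s: True, w: False, i: False}


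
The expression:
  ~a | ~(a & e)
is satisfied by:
  {e: False, a: False}
  {a: True, e: False}
  {e: True, a: False}


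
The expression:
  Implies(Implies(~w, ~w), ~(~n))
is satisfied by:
  {n: True}


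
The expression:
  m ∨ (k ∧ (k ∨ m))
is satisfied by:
  {k: True, m: True}
  {k: True, m: False}
  {m: True, k: False}


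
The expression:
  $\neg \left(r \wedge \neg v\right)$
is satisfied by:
  {v: True, r: False}
  {r: False, v: False}
  {r: True, v: True}


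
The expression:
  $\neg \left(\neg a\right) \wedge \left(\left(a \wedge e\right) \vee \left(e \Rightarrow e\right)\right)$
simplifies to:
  $a$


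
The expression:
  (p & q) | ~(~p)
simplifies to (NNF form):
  p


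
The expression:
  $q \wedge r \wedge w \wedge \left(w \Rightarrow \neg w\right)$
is never true.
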